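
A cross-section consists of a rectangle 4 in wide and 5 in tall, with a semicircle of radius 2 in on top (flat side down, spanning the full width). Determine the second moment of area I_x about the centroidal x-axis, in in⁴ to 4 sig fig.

I_x ≈ 97.04 in⁴

Treat the section as a set of non-overlapping primitives; coordinates are from the bounding-box lower-left.
Rectangular body: 4 × 5, A = 20 in², y = 2.5 in, Ī = 41.6667 in⁴.
Semicircular cap: semicircle r = 2, A = 6.28319 in², y = 5.84883 in, Ī = 1.75611 in⁴.
Centroid: ȳ = ΣA·y / ΣA = 3.30056 in.
Transfer each piece to the centroidal x-axis using Ī + A·d² with d = y − 3.30056:
  rectangular body: d = -0.800561 in → contributes +54.4846 in⁴
  semicircular cap: d = 2.54827 in → contributes +42.557 in⁴
Total I = 97.0416 in⁴.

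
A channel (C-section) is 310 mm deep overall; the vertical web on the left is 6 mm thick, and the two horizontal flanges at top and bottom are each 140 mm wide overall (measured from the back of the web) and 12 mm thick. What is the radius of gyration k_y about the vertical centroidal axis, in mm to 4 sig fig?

Split into non-overlapping primitives; take the origin at the lower-left of the bounding box.
Web: 6 × 310, A = 1 860 mm², x = 3 mm, Ī = 5 580 mm⁴.
Top flange (beyond web): 134 × 12, A = 1 608 mm², x = 73 mm, Ī = 2 406 104 mm⁴.
Bottom flange (beyond web): 134 × 12, A = 1 608 mm², x = 73 mm, Ī = 2 406 104 mm⁴.
Centroid: x̄ = ΣA·x / ΣA = 47.3499 mm.
Transfer each piece to the vertical centroidal axis using Ī + A·d² with d = x − 47.3499:
  web: d = -44.3499 mm → contributes +3 664 036 mm⁴
  top flange (beyond web): d = 25.6501 mm → contributes +3 464 053 mm⁴
  bottom flange (beyond web): d = 25.6501 mm → contributes +3 464 053 mm⁴
Total I = 10 592 143 mm⁴.
Radius of gyration: k = √(I/A) = √(10 592 143 / 5 076) = 45.6805 mm.

k_y ≈ 45.68 mm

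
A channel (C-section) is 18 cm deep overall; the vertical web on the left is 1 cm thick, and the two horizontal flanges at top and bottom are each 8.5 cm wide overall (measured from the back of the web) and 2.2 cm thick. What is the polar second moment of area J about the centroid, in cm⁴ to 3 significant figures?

J ≈ 2930 cm⁴

Break the section into simple shapes (no overlaps), measuring from the bottom-left corner of the bounding box.
Web: 1 × 18, A = 18 cm², y = 9 cm, Ī = 486 cm⁴.
Top flange (beyond web): 7.5 × 2.2, A = 16.5 cm², y = 16.9 cm, Ī = 6.655 cm⁴.
Bottom flange (beyond web): 7.5 × 2.2, A = 16.5 cm², y = 1.1 cm, Ī = 6.655 cm⁴.
By symmetry the centroid is at mid-height, ȳ = 9 cm.
Transfer each piece to the centroidal x-axis using Ī + A·d² with d = y − 9:
  web: d = 0 cm → contributes +486 cm⁴
  top flange (beyond web): d = 7.9 cm → contributes +1036.4 cm⁴
  bottom flange (beyond web): d = -7.9 cm → contributes +1036.4 cm⁴
Total I = 2558.8 cm⁴.
For the y-axis: x̄ = 3.25 cm.
Repeating about the centroidal y-axis gives I_y = 366.56 cm⁴.
Polar second moment: J = I_x + I_y = 2925.4 cm⁴.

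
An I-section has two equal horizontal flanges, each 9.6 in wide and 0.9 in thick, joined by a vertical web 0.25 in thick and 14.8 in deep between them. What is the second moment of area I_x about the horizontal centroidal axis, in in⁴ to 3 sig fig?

I_x ≈ 1130 in⁴

Decompose the section into non-overlapping parts with the origin at the bottom-left of its bounding rectangle.
Bottom flange: 9.6 × 0.9, A = 8.64 in², y = 0.45 in, Ī = 0.5832 in⁴.
Web: 0.25 × 14.8, A = 3.7 in², y = 8.3 in, Ī = 67.537 in⁴.
Top flange: 9.6 × 0.9, A = 8.64 in², y = 16.15 in, Ī = 0.5832 in⁴.
By symmetry the centroid is at mid-height, ȳ = 8.3 in.
Transfer each piece to the horizontal centroidal axis using Ī + A·d² with d = y − 8.3:
  bottom flange: d = -7.85 in → contributes +533 in⁴
  web: d = 0 in → contributes +67.537 in⁴
  top flange: d = 7.85 in → contributes +533 in⁴
Total I = 1133.5 in⁴.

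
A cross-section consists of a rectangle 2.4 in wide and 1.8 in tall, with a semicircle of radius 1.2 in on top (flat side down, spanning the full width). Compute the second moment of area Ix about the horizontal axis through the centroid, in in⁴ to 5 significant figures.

Ix ≈ 4.3426 in⁴

Break the section into simple shapes (no overlaps), measuring from the bottom-left corner of the bounding box.
Rectangular body: 2.4 × 1.8, A = 4.32 in², y = 0.9 in, Ī = 1.1664 in⁴.
Semicircular cap: semicircle r = 1.2, A = 2.261947 in², y = 2.309296 in, Ī = 0.227592 in⁴.
Centroid: ȳ = ΣA·y / ΣA = 1.384318 in.
Transfer each piece to the horizontal axis through the centroid using Ī + A·d² with d = y − 1.384318:
  rectangular body: d = -0.4843175 in → contributes +2.179714 in⁴
  semicircular cap: d = 0.9249783 in → contributes +2.162879 in⁴
Total I = 4.342594 in⁴.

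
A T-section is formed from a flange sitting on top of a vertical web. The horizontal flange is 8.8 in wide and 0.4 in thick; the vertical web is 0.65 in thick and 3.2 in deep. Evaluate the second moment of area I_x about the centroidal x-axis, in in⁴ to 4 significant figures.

I_x ≈ 6.058 in⁴

Decompose the section into non-overlapping parts with the origin at the bottom-left of its bounding rectangle.
Flange: 8.8 × 0.4, A = 3.52 in², y = 3.4 in, Ī = 0.0469333 in⁴.
Web: 0.65 × 3.2, A = 2.08 in², y = 1.6 in, Ī = 1.77493 in⁴.
Centroid: ȳ = ΣA·y / ΣA = 2.73143 in.
Transfer each piece to the centroidal x-axis using Ī + A·d² with d = y − 2.73143:
  flange: d = 0.668571 in → contributes +1.62033 in⁴
  web: d = -1.13143 in → contributes +4.43761 in⁴
Total I = 6.05794 in⁴.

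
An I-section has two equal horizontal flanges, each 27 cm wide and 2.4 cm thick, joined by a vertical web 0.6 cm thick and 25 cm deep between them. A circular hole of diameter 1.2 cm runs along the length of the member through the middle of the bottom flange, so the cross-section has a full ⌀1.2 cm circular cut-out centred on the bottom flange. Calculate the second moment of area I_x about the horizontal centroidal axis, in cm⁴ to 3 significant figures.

I_x ≈ 2.50 × 10⁴ cm⁴

Decompose the section into non-overlapping parts with the origin at the bottom-left of its bounding rectangle.
Bottom flange: 27 × 2.4, A = 64.8 cm², y = 1.2 cm, Ī = 31.104 cm⁴.
Web: 0.6 × 25, A = 15 cm², y = 14.9 cm, Ī = 781.25 cm⁴.
Top flange: 27 × 2.4, A = 64.8 cm², y = 28.6 cm, Ī = 31.104 cm⁴.
Hole (subtracted): ⌀1.2, A = 1.131 cm², y = 1.2 cm, Ī = 0.10179 cm⁴.
Centroid: ȳ = ΣA·y / ΣA = 15.008 cm.
Transfer each piece to the horizontal centroidal axis using Ī + A·d² with d = y − 15.008:
  bottom flange: d = -13.808 cm → contributes +12 386 cm⁴
  web: d = -0.108 cm → contributes +781.42 cm⁴
  top flange: d = 13.592 cm → contributes +12 002 cm⁴
  hole: d = -13.808 cm → contributes −215.73 cm⁴
Total I = 24 954 cm⁴.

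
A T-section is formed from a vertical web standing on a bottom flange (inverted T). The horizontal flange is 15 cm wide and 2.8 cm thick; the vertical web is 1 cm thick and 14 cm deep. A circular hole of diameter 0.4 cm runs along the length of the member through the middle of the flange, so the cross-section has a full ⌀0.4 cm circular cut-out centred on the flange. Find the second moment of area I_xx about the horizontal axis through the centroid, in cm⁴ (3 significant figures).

I_xx ≈ 996 cm⁴

Break the section into simple shapes (no overlaps), measuring from the bottom-left corner of the bounding box.
Flange: 15 × 2.8, A = 42 cm², y = 1.4 cm, Ī = 27.44 cm⁴.
Web: 1 × 14, A = 14 cm², y = 9.8 cm, Ī = 228.67 cm⁴.
Hole (subtracted): ⌀0.4, A = 0.12566 cm², y = 1.4 cm, Ī = 0.0012566 cm⁴.
Centroid: ȳ = ΣA·y / ΣA = 3.5047 cm.
Transfer each piece to the horizontal axis through the centroid using Ī + A·d² with d = y − 3.5047:
  flange: d = -2.1047 cm → contributes +213.49 cm⁴
  web: d = 6.2953 cm → contributes +783.49 cm⁴
  hole: d = -2.1047 cm → contributes −0.55793 cm⁴
Total I = 996.43 cm⁴.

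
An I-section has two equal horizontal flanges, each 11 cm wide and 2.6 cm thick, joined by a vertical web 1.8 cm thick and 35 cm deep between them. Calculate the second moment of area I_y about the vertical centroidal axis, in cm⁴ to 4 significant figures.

I_y ≈ 593.8 cm⁴

Treat the section as a set of non-overlapping primitives; coordinates are from the bounding-box lower-left.
Bottom flange: 11 × 2.6, A = 28.6 cm², x = 5.5 cm, Ī = 288.383 cm⁴.
Web: 1.8 × 35, A = 63 cm², x = 5.5 cm, Ī = 17.01 cm⁴.
Top flange: 11 × 2.6, A = 28.6 cm², x = 5.5 cm, Ī = 288.383 cm⁴.
By symmetry the centroid is at mid-width, x̄ = 5.5 cm.
All pieces are centred on the vertical centroidal axis, so I = ΣĪ = 593.777 cm⁴.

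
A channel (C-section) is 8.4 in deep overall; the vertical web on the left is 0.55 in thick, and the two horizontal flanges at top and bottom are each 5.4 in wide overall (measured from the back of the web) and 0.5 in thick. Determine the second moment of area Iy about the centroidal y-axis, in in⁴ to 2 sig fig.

Split into non-overlapping primitives; take the origin at the lower-left of the bounding box.
Web: 0.55 × 8.4, A = 4.62 in², x = 0.275 in, Ī = 0.1165 in⁴.
Top flange (beyond web): 4.85 × 0.5, A = 2.425 in², x = 2.975 in, Ī = 4.754 in⁴.
Bottom flange (beyond web): 4.85 × 0.5, A = 2.425 in², x = 2.975 in, Ī = 4.754 in⁴.
Centroid: x̄ = ΣA·x / ΣA = 1.658 in.
Transfer each piece to the centroidal y-axis using Ī + A·d² with d = x − 1.658:
  web: d = -1.383 in → contributes +8.95 in⁴
  top flange (beyond web): d = 1.317 in → contributes +8.961 in⁴
  bottom flange (beyond web): d = 1.317 in → contributes +8.961 in⁴
Total I = 26.87 in⁴.

Iy ≈ 27 in⁴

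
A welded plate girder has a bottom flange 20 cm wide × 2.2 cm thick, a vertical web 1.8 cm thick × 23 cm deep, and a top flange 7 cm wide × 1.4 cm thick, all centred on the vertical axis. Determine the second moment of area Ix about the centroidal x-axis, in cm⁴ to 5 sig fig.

Break the section into simple shapes (no overlaps), measuring from the bottom-left corner of the bounding box.
Bottom plate: 20 × 2.2, A = 44 cm², y = 1.1 cm, Ī = 17.74667 cm⁴.
Web plate: 1.8 × 23, A = 41.4 cm², y = 13.7 cm, Ī = 1825.05 cm⁴.
Top plate: 7 × 1.4, A = 9.8 cm², y = 25.9 cm, Ī = 1.600667 cm⁴.
Centroid: ȳ = ΣA·y / ΣA = 9.132353 cm.
Transfer each piece to the centroidal x-axis using Ī + A·d² with d = y − 9.132353:
  bottom plate: d = -8.032353 cm → contributes +2856.569 cm⁴
  web plate: d = 4.567647 cm → contributes +2688.795 cm⁴
  top plate: d = 16.76765 cm → contributes +2756.91 cm⁴
Total I = 8302.274 cm⁴.

Ix ≈ 8302.3 cm⁴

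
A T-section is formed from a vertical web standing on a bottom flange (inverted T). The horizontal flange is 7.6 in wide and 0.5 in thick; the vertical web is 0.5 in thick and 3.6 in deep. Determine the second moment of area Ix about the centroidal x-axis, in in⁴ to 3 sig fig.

Ix ≈ 7.16 in⁴

Split into non-overlapping primitives; take the origin at the lower-left of the bounding box.
Flange: 7.6 × 0.5, A = 3.8 in², y = 0.25 in, Ī = 0.079167 in⁴.
Web: 0.5 × 3.6, A = 1.8 in², y = 2.3 in, Ī = 1.944 in⁴.
Centroid: ȳ = ΣA·y / ΣA = 0.90893 in.
Transfer each piece to the centroidal x-axis using Ī + A·d² with d = y − 0.90893:
  flange: d = -0.65893 in → contributes +1.7291 in⁴
  web: d = 1.3911 in → contributes +5.4271 in⁴
Total I = 7.1562 in⁴.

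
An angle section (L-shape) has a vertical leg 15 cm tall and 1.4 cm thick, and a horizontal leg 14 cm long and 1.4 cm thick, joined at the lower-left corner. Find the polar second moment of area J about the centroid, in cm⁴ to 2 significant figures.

Split into non-overlapping primitives; take the origin at the lower-left of the bounding box.
Vertical leg: 1.4 × 15, A = 21 cm², y = 7.5 cm, Ī = 393.8 cm⁴.
Horizontal leg (remainder): 12.6 × 1.4, A = 17.64 cm², y = 0.7 cm, Ī = 2.881 cm⁴.
Centroid: ȳ = ΣA·y / ΣA = 4.396 cm.
Transfer each piece to the centroidal x-axis using Ī + A·d² with d = y − 4.396:
  vertical leg: d = 3.104 cm → contributes +596.1 cm⁴
  horizontal leg (remainder): d = -3.696 cm → contributes +243.8 cm⁴
Total I = 839.9 cm⁴.
For the y-axis: x̄ = 3.896 cm.
Repeating about the centroidal y-axis gives I_y = 706.6 cm⁴.
Polar second moment: J = I_x + I_y = 1 547 cm⁴.

J ≈ 1500 cm⁴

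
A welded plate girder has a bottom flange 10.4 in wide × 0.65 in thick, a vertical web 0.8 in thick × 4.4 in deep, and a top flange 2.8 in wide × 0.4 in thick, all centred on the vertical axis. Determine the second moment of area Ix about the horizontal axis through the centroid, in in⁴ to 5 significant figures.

Break the section into simple shapes (no overlaps), measuring from the bottom-left corner of the bounding box.
Bottom plate: 10.4 × 0.65, A = 6.76 in², y = 0.325 in, Ī = 0.2380083 in⁴.
Web plate: 0.8 × 4.4, A = 3.52 in², y = 2.85 in, Ī = 5.678933 in⁴.
Top plate: 2.8 × 0.4, A = 1.12 in², y = 5.25 in, Ī = 0.01493333 in⁴.
Centroid: ȳ = ΣA·y / ΣA = 1.588509 in.
Transfer each piece to the horizontal axis through the centroid using Ī + A·d² with d = y − 1.588509:
  bottom plate: d = -1.263509 in → contributes +11.03004 in⁴
  web plate: d = 1.261491 in → contributes +11.28052 in⁴
  top plate: d = 3.661491 in → contributes +15.03023 in⁴
Total I = 37.34079 in⁴.

Ix ≈ 37.341 in⁴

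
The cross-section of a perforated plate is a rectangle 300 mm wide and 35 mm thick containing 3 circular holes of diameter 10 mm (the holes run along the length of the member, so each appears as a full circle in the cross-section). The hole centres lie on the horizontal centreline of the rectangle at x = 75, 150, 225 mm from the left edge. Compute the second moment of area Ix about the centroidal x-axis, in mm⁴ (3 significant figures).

Decompose the section into non-overlapping parts with the origin at the bottom-left of its bounding rectangle.
Plate: 300 × 35, A = 10 500 mm², y = 17.5 mm, Ī = 1 071 875 mm⁴.
Hole 1 (subtracted): ⌀10, A = 78.54 mm², y = 17.5 mm, Ī = 490.87 mm⁴.
Hole 2 (subtracted): ⌀10, A = 78.54 mm², y = 17.5 mm, Ī = 490.87 mm⁴.
Hole 3 (subtracted): ⌀10, A = 78.54 mm², y = 17.5 mm, Ī = 490.87 mm⁴.
By symmetry the centroid is at mid-height, ȳ = 17.5 mm.
All pieces are centred on the centroidal x-axis, so I = ΣĪ (holes subtracted) = 1 070 402 mm⁴.

Ix ≈ 1.07 × 10⁶ mm⁴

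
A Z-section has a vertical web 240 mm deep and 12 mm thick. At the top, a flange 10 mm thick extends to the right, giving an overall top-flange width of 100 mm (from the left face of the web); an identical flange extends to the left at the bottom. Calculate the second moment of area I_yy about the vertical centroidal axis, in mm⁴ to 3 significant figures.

I_yy ≈ 5.57 × 10⁶ mm⁴

Treat the section as a set of non-overlapping primitives; coordinates are from the bounding-box lower-left.
Web: 12 × 240, A = 2 880 mm², x = 94 mm, Ī = 34 560 mm⁴.
Top flange (beyond web): 88 × 10, A = 880 mm², x = 144 mm, Ī = 567 893 mm⁴.
Bottom flange (beyond web): 88 × 10, A = 880 mm², x = 44 mm, Ī = 567 893 mm⁴.
Centroid: x̄ = ΣA·x / ΣA = 94 mm.
Transfer each piece to the vertical centroidal axis using Ī + A·d² with d = x − 94:
  web: d = 0 mm → contributes +34 560 mm⁴
  top flange (beyond web): d = 50 mm → contributes +2 767 893 mm⁴
  bottom flange (beyond web): d = -50 mm → contributes +2 767 893 mm⁴
Total I = 5 570 347 mm⁴.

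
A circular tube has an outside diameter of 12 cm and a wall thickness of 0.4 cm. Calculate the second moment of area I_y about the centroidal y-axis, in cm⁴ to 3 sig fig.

I_y ≈ 245 cm⁴

Split into non-overlapping primitives; take the origin at the lower-left of the bounding box.
Outer circle: ⌀12, A = 113.1 cm², x = 6 cm, Ī = 1017.9 cm⁴.
Bore (subtracted): ⌀11.2, A = 98.52 cm², x = 6 cm, Ī = 772.4 cm⁴.
By symmetry the centroid is at mid-width, x̄ = 6 cm.
All pieces are centred on the centroidal y-axis, so I = ΣĪ (holes subtracted) = 245.48 cm⁴.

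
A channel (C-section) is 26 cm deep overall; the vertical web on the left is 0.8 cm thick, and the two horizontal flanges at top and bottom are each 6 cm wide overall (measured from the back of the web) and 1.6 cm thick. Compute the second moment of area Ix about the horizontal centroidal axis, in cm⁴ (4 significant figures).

Break the section into simple shapes (no overlaps), measuring from the bottom-left corner of the bounding box.
Web: 0.8 × 26, A = 20.8 cm², y = 13 cm, Ī = 1171.73 cm⁴.
Top flange (beyond web): 5.2 × 1.6, A = 8.32 cm², y = 25.2 cm, Ī = 1.77493 cm⁴.
Bottom flange (beyond web): 5.2 × 1.6, A = 8.32 cm², y = 0.8 cm, Ī = 1.77493 cm⁴.
By symmetry the centroid is at mid-height, ȳ = 13 cm.
Transfer each piece to the horizontal centroidal axis using Ī + A·d² with d = y − 13:
  web: d = 0 cm → contributes +1171.73 cm⁴
  top flange (beyond web): d = 12.2 cm → contributes +1240.12 cm⁴
  bottom flange (beyond web): d = -12.2 cm → contributes +1240.12 cm⁴
Total I = 3651.98 cm⁴.

Ix ≈ 3652 cm⁴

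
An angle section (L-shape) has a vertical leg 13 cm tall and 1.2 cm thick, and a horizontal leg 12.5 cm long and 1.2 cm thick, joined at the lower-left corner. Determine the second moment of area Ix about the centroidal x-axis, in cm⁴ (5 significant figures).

Decompose the section into non-overlapping parts with the origin at the bottom-left of its bounding rectangle.
Vertical leg: 1.2 × 13, A = 15.6 cm², y = 6.5 cm, Ī = 219.7 cm⁴.
Horizontal leg (remainder): 11.3 × 1.2, A = 13.56 cm², y = 0.6 cm, Ī = 1.6272 cm⁴.
Centroid: ȳ = ΣA·y / ΣA = 3.756379 cm.
Transfer each piece to the centroidal x-axis using Ī + A·d² with d = y − 3.756379:
  vertical leg: d = 2.743621 cm → contributes +337.1284 cm⁴
  horizontal leg (remainder): d = -3.156379 cm → contributes +136.7218 cm⁴
Total I = 473.8501 cm⁴.

Ix ≈ 473.85 cm⁴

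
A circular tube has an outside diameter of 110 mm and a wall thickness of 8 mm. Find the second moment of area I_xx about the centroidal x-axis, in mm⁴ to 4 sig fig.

Decompose the section into non-overlapping parts with the origin at the bottom-left of its bounding rectangle.
Outer circle: ⌀110, A = 9503.32 mm², y = 55 mm, Ī = 7 186 884 mm⁴.
Bore (subtracted): ⌀94, A = 6939.78 mm², y = 55 mm, Ī = 3 832 492 mm⁴.
By symmetry the centroid is at mid-height, ȳ = 55 mm.
All pieces are centred on the centroidal x-axis, so I = ΣĪ (holes subtracted) = 3 354 392 mm⁴.

I_xx ≈ 3.354 × 10⁶ mm⁴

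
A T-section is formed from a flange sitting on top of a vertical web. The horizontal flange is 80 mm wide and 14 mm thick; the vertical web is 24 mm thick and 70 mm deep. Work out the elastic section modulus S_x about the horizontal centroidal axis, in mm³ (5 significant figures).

Decompose the section into non-overlapping parts with the origin at the bottom-left of its bounding rectangle.
Flange: 80 × 14, A = 1 120 mm², y = 77 mm, Ī = 18293.33 mm⁴.
Web: 24 × 70, A = 1 680 mm², y = 35 mm, Ī = 686 000 mm⁴.
Centroid: ȳ = ΣA·y / ΣA = 51.8 mm.
Transfer each piece to the horizontal centroidal axis using Ī + A·d² with d = y − 51.8:
  flange: d = 25.2 mm → contributes +729538.1 mm⁴
  web: d = -16.8 mm → contributes +1 160 163 mm⁴
Total I = 1 889 701 mm⁴.
Extreme fibre distance c = 51.8 mm; S = I/c = 36480.72 mm³.

S_x ≈ 3.6481 × 10⁴ mm³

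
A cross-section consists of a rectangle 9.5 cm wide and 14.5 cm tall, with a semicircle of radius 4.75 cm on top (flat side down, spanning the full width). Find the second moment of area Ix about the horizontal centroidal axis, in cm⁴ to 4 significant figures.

Break the section into simple shapes (no overlaps), measuring from the bottom-left corner of the bounding box.
Rectangular body: 9.5 × 14.5, A = 137.75 cm², y = 7.25 cm, Ī = 2413.49 cm⁴.
Semicircular cap: semicircle r = 4.75, A = 35.4411 cm², y = 16.516 cm, Ī = 55.8736 cm⁴.
Centroid: ȳ = ΣA·y / ΣA = 9.14615 cm.
Transfer each piece to the horizontal centroidal axis using Ī + A·d² with d = y − 9.14615:
  rectangular body: d = -1.89615 cm → contributes +2908.76 cm⁴
  semicircular cap: d = 7.36982 cm → contributes +1980.83 cm⁴
Total I = 4889.58 cm⁴.

Ix ≈ 4890 cm⁴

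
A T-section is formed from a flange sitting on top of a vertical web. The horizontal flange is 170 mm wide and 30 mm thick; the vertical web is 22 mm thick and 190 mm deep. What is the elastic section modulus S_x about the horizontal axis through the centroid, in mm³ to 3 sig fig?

Decompose the section into non-overlapping parts with the origin at the bottom-left of its bounding rectangle.
Flange: 170 × 30, A = 5 100 mm², y = 205 mm, Ī = 382 500 mm⁴.
Web: 22 × 190, A = 4 180 mm², y = 95 mm, Ī = 12 574 833 mm⁴.
Centroid: ȳ = ΣA·y / ΣA = 155.45 mm.
Transfer each piece to the horizontal axis through the centroid using Ī + A·d² with d = y − 155.45:
  flange: d = 49.547 mm → contributes +12 902 726 mm⁴
  web: d = -60.453 mm → contributes +27 850 707 mm⁴
Total I = 40 753 432 mm⁴.
Extreme fibre distance c = 155.45 mm; S = I/c = 262 160 mm³.

S_x ≈ 2.62 × 10⁵ mm³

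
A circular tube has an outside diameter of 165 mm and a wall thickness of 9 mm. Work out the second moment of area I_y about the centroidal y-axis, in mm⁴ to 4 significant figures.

I_y ≈ 1.346 × 10⁷ mm⁴

Break the section into simple shapes (no overlaps), measuring from the bottom-left corner of the bounding box.
Outer circle: ⌀165, A = 21382.5 mm², x = 82.5 mm, Ī = 36 383 601 mm⁴.
Bore (subtracted): ⌀147, A = 16971.7 mm², x = 82.5 mm, Ī = 22 921 300 mm⁴.
By symmetry the centroid is at mid-width, x̄ = 82.5 mm.
All pieces are centred on the centroidal y-axis, so I = ΣĪ (holes subtracted) = 13 462 301 mm⁴.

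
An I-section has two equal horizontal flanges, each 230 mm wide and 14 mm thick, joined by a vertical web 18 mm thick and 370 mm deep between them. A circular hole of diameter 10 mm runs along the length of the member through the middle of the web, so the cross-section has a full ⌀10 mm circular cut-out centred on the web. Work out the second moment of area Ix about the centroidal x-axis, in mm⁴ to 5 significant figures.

Break the section into simple shapes (no overlaps), measuring from the bottom-left corner of the bounding box.
Bottom flange: 230 × 14, A = 3 220 mm², y = 7 mm, Ī = 52593.33 mm⁴.
Web: 18 × 370, A = 6 660 mm², y = 199 mm, Ī = 75 979 500 mm⁴.
Top flange: 230 × 14, A = 3 220 mm², y = 391 mm, Ī = 52593.33 mm⁴.
Hole (subtracted): ⌀10, A = 78.53982 mm², y = 199 mm, Ī = 490.8739 mm⁴.
By symmetry the centroid is at mid-height, ȳ = 199 mm.
Transfer each piece to the centroidal x-axis using Ī + A·d² with d = y − 199:
  bottom flange: d = -192 mm → contributes +118 754 673 mm⁴
  web: d = 0 mm → contributes +75 979 500 mm⁴
  top flange: d = 192 mm → contributes +118 754 673 mm⁴
  hole: d = 0 mm → contributes −490.8739 mm⁴
Total I = 313 488 356 mm⁴.

Ix ≈ 3.1349 × 10⁸ mm⁴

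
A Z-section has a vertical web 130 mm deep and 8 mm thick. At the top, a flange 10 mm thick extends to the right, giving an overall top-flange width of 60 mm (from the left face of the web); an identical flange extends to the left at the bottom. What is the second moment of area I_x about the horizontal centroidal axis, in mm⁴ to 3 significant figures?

I_x ≈ 5.22 × 10⁶ mm⁴

Split into non-overlapping primitives; take the origin at the lower-left of the bounding box.
Web: 8 × 130, A = 1 040 mm², y = 65 mm, Ī = 1 464 667 mm⁴.
Top flange (beyond web): 52 × 10, A = 520 mm², y = 125 mm, Ī = 4333.3 mm⁴.
Bottom flange (beyond web): 52 × 10, A = 520 mm², y = 5 mm, Ī = 4333.3 mm⁴.
Centroid: ȳ = ΣA·y / ΣA = 65 mm.
Transfer each piece to the horizontal centroidal axis using Ī + A·d² with d = y − 65:
  web: d = 0 mm → contributes +1 464 667 mm⁴
  top flange (beyond web): d = 60 mm → contributes +1 876 333 mm⁴
  bottom flange (beyond web): d = -60 mm → contributes +1 876 333 mm⁴
Total I = 5 217 333 mm⁴.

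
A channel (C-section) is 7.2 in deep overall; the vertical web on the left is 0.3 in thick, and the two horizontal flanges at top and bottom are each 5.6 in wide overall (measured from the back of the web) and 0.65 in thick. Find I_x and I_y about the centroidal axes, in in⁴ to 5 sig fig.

I_x ≈ 83.473 in⁴, I_y ≈ 29.037 in⁴

Split into non-overlapping primitives; take the origin at the lower-left of the bounding box.
Web: 0.3 × 7.2, A = 2.16 in², y = 3.6 in, Ī = 9.3312 in⁴.
Top flange (beyond web): 5.3 × 0.65, A = 3.445 in², y = 6.875 in, Ī = 0.1212927 in⁴.
Bottom flange (beyond web): 5.3 × 0.65, A = 3.445 in², y = 0.325 in, Ī = 0.1212927 in⁴.
By symmetry the centroid is at mid-height, ȳ = 3.6 in.
Transfer each piece to the centroidal x-axis using Ī + A·d² with d = y − 3.6:
  web: d = 0 in → contributes +9.3312 in⁴
  top flange (beyond web): d = 3.275 in → contributes +37.07107 in⁴
  bottom flange (beyond web): d = -3.275 in → contributes +37.07107 in⁴
Total I = 83.47334 in⁴.
For the y-axis: x̄ = 2.281713 in.
Repeating about the centroidal y-axis gives I_y = 29.03714 in⁴.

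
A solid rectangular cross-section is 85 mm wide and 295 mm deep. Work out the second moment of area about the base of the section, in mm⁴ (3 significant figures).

The section: 85 × 295, A = 25 075 mm², y = 147.5 mm, Ī = 181 845 990 mm⁴.
Transfer it to the base of the section using Ī + A·d² with d = y − 0:
  the section: d = 147.5 mm → contributes +727 383 958 mm⁴
Total I = 727 383 958 mm⁴.

I_base ≈ 7.27 × 10⁸ mm⁴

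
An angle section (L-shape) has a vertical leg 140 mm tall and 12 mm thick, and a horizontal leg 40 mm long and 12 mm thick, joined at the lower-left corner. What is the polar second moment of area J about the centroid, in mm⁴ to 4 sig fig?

J ≈ 4.049 × 10⁶ mm⁴

Split into non-overlapping primitives; take the origin at the lower-left of the bounding box.
Vertical leg: 12 × 140, A = 1 680 mm², y = 70 mm, Ī = 2 744 000 mm⁴.
Horizontal leg (remainder): 28 × 12, A = 336 mm², y = 6 mm, Ī = 4 032 mm⁴.
Centroid: ȳ = ΣA·y / ΣA = 59.3333 mm.
Transfer each piece to the centroidal x-axis using Ī + A·d² with d = y − 59.3333:
  vertical leg: d = 10.6667 mm → contributes +2 935 147 mm⁴
  horizontal leg (remainder): d = -53.3333 mm → contributes +959 765 mm⁴
Total I = 3 894 912 mm⁴.
For the y-axis: x̄ = 9.33333 mm.
Repeating about the centroidal y-axis gives I_y = 154 112 mm⁴.
Polar second moment: J = I_x + I_y = 4 049 024 mm⁴.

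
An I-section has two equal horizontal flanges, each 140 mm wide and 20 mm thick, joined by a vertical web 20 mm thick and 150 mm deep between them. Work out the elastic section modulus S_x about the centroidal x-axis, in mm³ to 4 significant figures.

S_x ≈ 4.871 × 10⁵ mm³

Decompose the section into non-overlapping parts with the origin at the bottom-left of its bounding rectangle.
Bottom flange: 140 × 20, A = 2 800 mm², y = 10 mm, Ī = 93333.3 mm⁴.
Web: 20 × 150, A = 3 000 mm², y = 95 mm, Ī = 5 625 000 mm⁴.
Top flange: 140 × 20, A = 2 800 mm², y = 180 mm, Ī = 93333.3 mm⁴.
By symmetry the centroid is at mid-height, ȳ = 95 mm.
Transfer each piece to the centroidal x-axis using Ī + A·d² with d = y − 95:
  bottom flange: d = -85 mm → contributes +20 323 333 mm⁴
  web: d = 0 mm → contributes +5 625 000 mm⁴
  top flange: d = 85 mm → contributes +20 323 333 mm⁴
Total I = 46 271 667 mm⁴.
Extreme fibre distance c = 95 mm; S = I/c = 487 070 mm³.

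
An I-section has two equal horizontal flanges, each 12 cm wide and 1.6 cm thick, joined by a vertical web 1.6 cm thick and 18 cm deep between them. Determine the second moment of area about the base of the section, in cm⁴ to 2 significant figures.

I_base ≈ 1.2 × 10⁴ cm⁴

Break the section into simple shapes (no overlaps), measuring from the bottom-left corner of the bounding box.
Bottom flange: 12 × 1.6, A = 19.2 cm², y = 0.8 cm, Ī = 4.096 cm⁴.
Web: 1.6 × 18, A = 28.8 cm², y = 10.6 cm, Ī = 777.6 cm⁴.
Top flange: 12 × 1.6, A = 19.2 cm², y = 20.4 cm, Ī = 4.096 cm⁴.
Transfer each piece to a horizontal axis along the bottom face using Ī + A·d² with d = y − 0:
  bottom flange: d = 0.8 cm → contributes +16.38 cm⁴
  web: d = 10.6 cm → contributes +4 014 cm⁴
  top flange: d = 20.4 cm → contributes +7 994 cm⁴
Total I = 12 024 cm⁴.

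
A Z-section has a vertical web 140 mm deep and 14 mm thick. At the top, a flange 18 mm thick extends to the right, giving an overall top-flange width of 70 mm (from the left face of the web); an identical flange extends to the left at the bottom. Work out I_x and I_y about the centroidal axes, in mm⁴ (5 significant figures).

Break the section into simple shapes (no overlaps), measuring from the bottom-left corner of the bounding box.
Web: 14 × 140, A = 1 960 mm², y = 70 mm, Ī = 3 201 333 mm⁴.
Top flange (beyond web): 56 × 18, A = 1 008 mm², y = 131 mm, Ī = 27 216 mm⁴.
Bottom flange (beyond web): 56 × 18, A = 1 008 mm², y = 9 mm, Ī = 27 216 mm⁴.
Centroid: ȳ = ΣA·y / ΣA = 70 mm.
Transfer each piece to the centroidal x-axis using Ī + A·d² with d = y − 70:
  web: d = 0 mm → contributes +3 201 333 mm⁴
  top flange (beyond web): d = 61 mm → contributes +3 777 984 mm⁴
  bottom flange (beyond web): d = -61 mm → contributes +3 777 984 mm⁴
Total I = 10 757 301 mm⁴.
For the y-axis: x̄ = 63 mm.
Repeating about the centroidal y-axis gives I_y = 3 028 461 mm⁴.

I_x ≈ 1.0757 × 10⁷ mm⁴, I_y ≈ 3.0285 × 10⁶ mm⁴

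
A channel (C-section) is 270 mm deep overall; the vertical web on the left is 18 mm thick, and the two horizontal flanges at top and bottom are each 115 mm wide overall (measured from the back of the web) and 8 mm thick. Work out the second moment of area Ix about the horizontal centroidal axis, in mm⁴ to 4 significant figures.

Decompose the section into non-overlapping parts with the origin at the bottom-left of its bounding rectangle.
Web: 18 × 270, A = 4 860 mm², y = 135 mm, Ī = 29 524 500 mm⁴.
Top flange (beyond web): 97 × 8, A = 776 mm², y = 266 mm, Ī = 4138.67 mm⁴.
Bottom flange (beyond web): 97 × 8, A = 776 mm², y = 4 mm, Ī = 4138.67 mm⁴.
By symmetry the centroid is at mid-height, ȳ = 135 mm.
Transfer each piece to the horizontal centroidal axis using Ī + A·d² with d = y − 135:
  web: d = 0 mm → contributes +29 524 500 mm⁴
  top flange (beyond web): d = 131 mm → contributes +13 321 075 mm⁴
  bottom flange (beyond web): d = -131 mm → contributes +13 321 075 mm⁴
Total I = 56 166 649 mm⁴.

Ix ≈ 5.617 × 10⁷ mm⁴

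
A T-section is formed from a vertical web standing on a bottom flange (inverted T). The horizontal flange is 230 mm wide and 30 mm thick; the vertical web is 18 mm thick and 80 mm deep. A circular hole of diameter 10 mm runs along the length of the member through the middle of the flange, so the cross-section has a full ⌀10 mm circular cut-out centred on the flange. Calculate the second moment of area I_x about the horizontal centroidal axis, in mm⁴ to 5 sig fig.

Treat the section as a set of non-overlapping primitives; coordinates are from the bounding-box lower-left.
Flange: 230 × 30, A = 6 900 mm², y = 15 mm, Ī = 517 500 mm⁴.
Web: 18 × 80, A = 1 440 mm², y = 70 mm, Ī = 768 000 mm⁴.
Hole (subtracted): ⌀10, A = 78.53982 mm², y = 15 mm, Ī = 490.8739 mm⁴.
Centroid: ȳ = ΣA·y / ΣA = 24.58668 mm.
Transfer each piece to the horizontal centroidal axis using Ī + A·d² with d = y − 24.58668:
  flange: d = -9.586683 mm → contributes +1 151 641 mm⁴
  web: d = 45.41332 mm → contributes +3 737 812 mm⁴
  hole: d = -9.586683 mm → contributes −7709.036 mm⁴
Total I = 4 881 744 mm⁴.

I_x ≈ 4.8817 × 10⁶ mm⁴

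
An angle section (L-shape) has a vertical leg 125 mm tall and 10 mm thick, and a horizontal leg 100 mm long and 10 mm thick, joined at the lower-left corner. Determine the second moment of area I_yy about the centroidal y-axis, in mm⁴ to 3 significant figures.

I_yy ≈ 1.93 × 10⁶ mm⁴

Treat the section as a set of non-overlapping primitives; coordinates are from the bounding-box lower-left.
Vertical leg: 10 × 125, A = 1 250 mm², x = 5 mm, Ī = 10 417 mm⁴.
Horizontal leg (remainder): 90 × 10, A = 900 mm², x = 55 mm, Ī = 607 500 mm⁴.
Centroid: x̄ = ΣA·x / ΣA = 25.93 mm.
Transfer each piece to the centroidal y-axis using Ī + A·d² with d = x − 25.93:
  vertical leg: d = -20.93 mm → contributes +558 010 mm⁴
  horizontal leg (remainder): d = 29.07 mm → contributes +1 368 046 mm⁴
Total I = 1 926 056 mm⁴.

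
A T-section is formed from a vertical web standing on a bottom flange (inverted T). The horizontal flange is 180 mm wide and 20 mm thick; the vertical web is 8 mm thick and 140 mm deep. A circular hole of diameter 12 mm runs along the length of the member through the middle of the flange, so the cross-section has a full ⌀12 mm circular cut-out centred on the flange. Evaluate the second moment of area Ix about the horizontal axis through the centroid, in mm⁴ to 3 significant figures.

Ix ≈ 7.37 × 10⁶ mm⁴

Break the section into simple shapes (no overlaps), measuring from the bottom-left corner of the bounding box.
Flange: 180 × 20, A = 3 600 mm², y = 10 mm, Ī = 120 000 mm⁴.
Web: 8 × 140, A = 1 120 mm², y = 90 mm, Ī = 1 829 333 mm⁴.
Hole (subtracted): ⌀12, A = 113.1 mm², y = 10 mm, Ī = 1017.9 mm⁴.
Centroid: ȳ = ΣA·y / ΣA = 29.449 mm.
Transfer each piece to the horizontal axis through the centroid using Ī + A·d² with d = y − 29.449:
  flange: d = -19.449 mm → contributes +1 481 760 mm⁴
  web: d = 60.551 mm → contributes +5 935 717 mm⁴
  hole: d = -19.449 mm → contributes −43 799 mm⁴
Total I = 7 373 678 mm⁴.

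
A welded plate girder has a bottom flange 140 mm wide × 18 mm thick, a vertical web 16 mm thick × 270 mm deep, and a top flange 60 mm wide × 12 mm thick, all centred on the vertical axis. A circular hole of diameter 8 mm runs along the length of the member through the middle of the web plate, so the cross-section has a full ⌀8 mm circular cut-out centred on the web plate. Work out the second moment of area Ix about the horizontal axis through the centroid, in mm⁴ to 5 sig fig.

Decompose the section into non-overlapping parts with the origin at the bottom-left of its bounding rectangle.
Bottom plate: 140 × 18, A = 2 520 mm², y = 9 mm, Ī = 68 040 mm⁴.
Web plate: 16 × 270, A = 4 320 mm², y = 153 mm, Ī = 26 244 000 mm⁴.
Top plate: 60 × 12, A = 720 mm², y = 294 mm, Ī = 8 640 mm⁴.
Hole (subtracted): ⌀8, A = 50.26548 mm², y = 153 mm, Ī = 201.0619 mm⁴.
Centroid: ȳ = ΣA·y / ΣA = 118.1972 mm.
Transfer each piece to the horizontal axis through the centroid using Ī + A·d² with d = y − 118.1972:
  bottom plate: d = -109.1972 mm → contributes +30 116 576 mm⁴
  web plate: d = 34.80283 mm → contributes +31 476 543 mm⁴
  top plate: d = 175.8028 mm → contributes +22 261 417 mm⁴
  hole: d = 34.80283 mm → contributes −61084.47 mm⁴
Total I = 83 793 452 mm⁴.

Ix ≈ 8.3793 × 10⁷ mm⁴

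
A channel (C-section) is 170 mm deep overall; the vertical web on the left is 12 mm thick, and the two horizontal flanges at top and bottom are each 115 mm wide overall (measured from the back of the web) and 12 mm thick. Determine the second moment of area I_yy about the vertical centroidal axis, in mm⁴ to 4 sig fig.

Split into non-overlapping primitives; take the origin at the lower-left of the bounding box.
Web: 12 × 170, A = 2 040 mm², x = 6 mm, Ī = 24 480 mm⁴.
Top flange (beyond web): 103 × 12, A = 1 236 mm², x = 63.5 mm, Ī = 1 092 727 mm⁴.
Bottom flange (beyond web): 103 × 12, A = 1 236 mm², x = 63.5 mm, Ī = 1 092 727 mm⁴.
Centroid: x̄ = ΣA·x / ΣA = 37.5027 mm.
Transfer each piece to the vertical centroidal axis using Ī + A·d² with d = x − 37.5027:
  web: d = -31.5027 mm → contributes +2 049 012 mm⁴
  top flange (beyond web): d = 25.9973 mm → contributes +1 928 092 mm⁴
  bottom flange (beyond web): d = 25.9973 mm → contributes +1 928 092 mm⁴
Total I = 5 905 196 mm⁴.

I_yy ≈ 5.905 × 10⁶ mm⁴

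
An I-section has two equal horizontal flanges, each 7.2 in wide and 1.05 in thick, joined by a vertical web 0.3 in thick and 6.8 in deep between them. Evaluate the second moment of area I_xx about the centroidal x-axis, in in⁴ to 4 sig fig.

I_xx ≈ 242.2 in⁴

Split into non-overlapping primitives; take the origin at the lower-left of the bounding box.
Bottom flange: 7.2 × 1.05, A = 7.56 in², y = 0.525 in, Ī = 0.694575 in⁴.
Web: 0.3 × 6.8, A = 2.04 in², y = 4.45 in, Ī = 7.8608 in⁴.
Top flange: 7.2 × 1.05, A = 7.56 in², y = 8.375 in, Ī = 0.694575 in⁴.
By symmetry the centroid is at mid-height, ȳ = 4.45 in.
Transfer each piece to the centroidal x-axis using Ī + A·d² with d = y − 4.45:
  bottom flange: d = -3.925 in → contributes +117.161 in⁴
  web: d = 0 in → contributes +7.8608 in⁴
  top flange: d = 3.925 in → contributes +117.161 in⁴
Total I = 242.183 in⁴.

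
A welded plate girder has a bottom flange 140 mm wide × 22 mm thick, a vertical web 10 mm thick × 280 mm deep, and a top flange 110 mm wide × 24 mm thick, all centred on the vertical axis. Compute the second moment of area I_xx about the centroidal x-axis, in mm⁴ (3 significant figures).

I_xx ≈ 1.49 × 10⁸ mm⁴

Break the section into simple shapes (no overlaps), measuring from the bottom-left corner of the bounding box.
Bottom plate: 140 × 22, A = 3 080 mm², y = 11 mm, Ī = 124 227 mm⁴.
Web plate: 10 × 280, A = 2 800 mm², y = 162 mm, Ī = 18 293 333 mm⁴.
Top plate: 110 × 24, A = 2 640 mm², y = 314 mm, Ī = 126 720 mm⁴.
Centroid: ȳ = ΣA·y / ΣA = 154.51 mm.
Transfer each piece to the centroidal x-axis using Ī + A·d² with d = y − 154.51:
  bottom plate: d = -143.51 mm → contributes +63 558 732 mm⁴
  web plate: d = 7.4883 mm → contributes +18 450 341 mm⁴
  top plate: d = 159.49 mm → contributes +67 279 096 mm⁴
Total I = 149 288 169 mm⁴.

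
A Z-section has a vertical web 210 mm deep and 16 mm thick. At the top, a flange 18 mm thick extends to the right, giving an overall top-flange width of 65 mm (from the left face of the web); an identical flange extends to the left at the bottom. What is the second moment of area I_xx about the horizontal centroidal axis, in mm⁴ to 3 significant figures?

Treat the section as a set of non-overlapping primitives; coordinates are from the bounding-box lower-left.
Web: 16 × 210, A = 3 360 mm², y = 105 mm, Ī = 12 348 000 mm⁴.
Top flange (beyond web): 49 × 18, A = 882 mm², y = 201 mm, Ī = 23 814 mm⁴.
Bottom flange (beyond web): 49 × 18, A = 882 mm², y = 9 mm, Ī = 23 814 mm⁴.
Centroid: ȳ = ΣA·y / ΣA = 105 mm.
Transfer each piece to the horizontal centroidal axis using Ī + A·d² with d = y − 105:
  web: d = 0 mm → contributes +12 348 000 mm⁴
  top flange (beyond web): d = 96 mm → contributes +8 152 326 mm⁴
  bottom flange (beyond web): d = -96 mm → contributes +8 152 326 mm⁴
Total I = 28 652 652 mm⁴.

I_xx ≈ 2.87 × 10⁷ mm⁴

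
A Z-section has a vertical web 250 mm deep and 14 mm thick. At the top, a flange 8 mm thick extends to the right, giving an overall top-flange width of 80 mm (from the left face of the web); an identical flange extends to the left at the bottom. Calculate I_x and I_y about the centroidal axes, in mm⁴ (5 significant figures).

Break the section into simple shapes (no overlaps), measuring from the bottom-left corner of the bounding box.
Web: 14 × 250, A = 3 500 mm², y = 125 mm, Ī = 18 229 167 mm⁴.
Top flange (beyond web): 66 × 8, A = 528 mm², y = 246 mm, Ī = 2 816 mm⁴.
Bottom flange (beyond web): 66 × 8, A = 528 mm², y = 4 mm, Ī = 2 816 mm⁴.
Centroid: ȳ = ΣA·y / ΣA = 125 mm.
Transfer each piece to the centroidal x-axis using Ī + A·d² with d = y − 125:
  web: d = 0 mm → contributes +18 229 167 mm⁴
  top flange (beyond web): d = 121 mm → contributes +7 733 264 mm⁴
  bottom flange (beyond web): d = -121 mm → contributes +7 733 264 mm⁴
Total I = 33 695 695 mm⁴.
For the y-axis: x̄ = 73 mm.
Repeating about the centroidal y-axis gives I_y = 2 130 095 mm⁴.

I_x ≈ 3.3696 × 10⁷ mm⁴, I_y ≈ 2.1301 × 10⁶ mm⁴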